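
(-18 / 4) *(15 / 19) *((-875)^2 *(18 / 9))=-5439967.11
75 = 75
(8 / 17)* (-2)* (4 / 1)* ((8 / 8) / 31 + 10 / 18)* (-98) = 1028608 / 4743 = 216.87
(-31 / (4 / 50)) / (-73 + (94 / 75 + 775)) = -58125 / 105488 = -0.55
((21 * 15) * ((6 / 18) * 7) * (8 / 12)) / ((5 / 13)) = 1274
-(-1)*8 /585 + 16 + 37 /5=13697 /585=23.41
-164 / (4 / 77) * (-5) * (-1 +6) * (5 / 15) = 78925 / 3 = 26308.33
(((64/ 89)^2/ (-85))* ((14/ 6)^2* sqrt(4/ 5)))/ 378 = -28672* sqrt(5)/ 818041275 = -0.00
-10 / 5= -2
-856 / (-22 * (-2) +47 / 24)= -20544 / 1103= -18.63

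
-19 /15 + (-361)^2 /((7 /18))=35186537 /105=335109.88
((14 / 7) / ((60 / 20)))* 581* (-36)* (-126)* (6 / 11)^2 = 63249984 / 121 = 522727.14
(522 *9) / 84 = 783 / 14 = 55.93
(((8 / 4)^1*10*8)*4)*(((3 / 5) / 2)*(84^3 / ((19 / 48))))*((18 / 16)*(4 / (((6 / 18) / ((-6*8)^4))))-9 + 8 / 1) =391452468617871360 / 19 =20602761506203755.79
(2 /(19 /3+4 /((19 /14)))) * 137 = 15618 /529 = 29.52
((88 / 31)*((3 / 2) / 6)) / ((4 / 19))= 209 / 62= 3.37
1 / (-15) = -1 / 15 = -0.07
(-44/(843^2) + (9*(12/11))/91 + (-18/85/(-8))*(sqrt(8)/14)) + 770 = 770.11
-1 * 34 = -34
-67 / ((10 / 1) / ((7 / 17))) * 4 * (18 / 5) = -16884 / 425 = -39.73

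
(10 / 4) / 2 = 5 / 4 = 1.25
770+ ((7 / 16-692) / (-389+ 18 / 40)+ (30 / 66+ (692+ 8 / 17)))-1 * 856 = 3538224355 / 5812708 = 608.70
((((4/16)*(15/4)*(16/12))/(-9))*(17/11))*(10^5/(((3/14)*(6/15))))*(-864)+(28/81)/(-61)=11759579999692/54351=216363636.36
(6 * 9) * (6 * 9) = 2916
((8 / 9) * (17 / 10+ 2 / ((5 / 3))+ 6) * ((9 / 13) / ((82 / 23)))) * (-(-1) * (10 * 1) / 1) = 8188 / 533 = 15.36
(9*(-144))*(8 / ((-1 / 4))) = 41472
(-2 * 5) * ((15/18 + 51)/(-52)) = 1555/156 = 9.97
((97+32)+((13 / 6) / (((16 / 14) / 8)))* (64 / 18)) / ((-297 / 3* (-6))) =449 / 1458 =0.31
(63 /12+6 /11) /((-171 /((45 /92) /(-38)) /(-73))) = -93075 /2922656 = -0.03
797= 797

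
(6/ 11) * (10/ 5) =12/ 11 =1.09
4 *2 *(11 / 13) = 88 / 13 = 6.77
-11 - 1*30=-41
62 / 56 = 31 / 28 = 1.11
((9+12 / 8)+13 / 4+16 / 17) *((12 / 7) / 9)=333 / 119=2.80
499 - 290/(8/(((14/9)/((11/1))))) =97787/198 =493.87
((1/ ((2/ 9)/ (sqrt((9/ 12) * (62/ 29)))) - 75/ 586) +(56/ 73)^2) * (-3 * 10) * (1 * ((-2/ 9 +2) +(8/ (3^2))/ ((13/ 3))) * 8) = -480 * sqrt(5394)/ 13 - 1026525760/ 4684191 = -2930.92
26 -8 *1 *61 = -462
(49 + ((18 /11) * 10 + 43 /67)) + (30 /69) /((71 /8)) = 79497878 /1203521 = 66.05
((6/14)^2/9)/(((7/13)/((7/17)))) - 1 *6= -5.98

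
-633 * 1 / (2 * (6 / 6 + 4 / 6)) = -189.90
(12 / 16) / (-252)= -1 / 336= -0.00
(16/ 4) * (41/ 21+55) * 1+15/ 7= 4829/ 21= 229.95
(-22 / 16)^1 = -11 / 8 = -1.38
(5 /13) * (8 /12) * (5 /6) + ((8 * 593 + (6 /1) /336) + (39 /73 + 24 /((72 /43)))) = 2276258069 /478296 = 4759.10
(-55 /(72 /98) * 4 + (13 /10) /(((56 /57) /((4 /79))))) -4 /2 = -29999111 /99540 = -301.38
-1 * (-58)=58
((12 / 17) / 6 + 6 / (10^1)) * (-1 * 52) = -3172 / 85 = -37.32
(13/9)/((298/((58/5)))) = 377/6705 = 0.06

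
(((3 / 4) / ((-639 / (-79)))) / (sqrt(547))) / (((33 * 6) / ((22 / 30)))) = 0.00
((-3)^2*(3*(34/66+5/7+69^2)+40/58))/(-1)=-287133435/2233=-128586.40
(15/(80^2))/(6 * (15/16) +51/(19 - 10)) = 0.00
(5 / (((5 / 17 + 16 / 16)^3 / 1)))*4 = 9.23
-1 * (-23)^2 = -529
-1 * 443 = -443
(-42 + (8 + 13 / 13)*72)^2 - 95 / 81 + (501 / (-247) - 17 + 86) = 7348607089 / 20007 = 367301.80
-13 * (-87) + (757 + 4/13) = 24548/13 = 1888.31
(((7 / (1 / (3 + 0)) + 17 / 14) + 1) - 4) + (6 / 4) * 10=479 / 14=34.21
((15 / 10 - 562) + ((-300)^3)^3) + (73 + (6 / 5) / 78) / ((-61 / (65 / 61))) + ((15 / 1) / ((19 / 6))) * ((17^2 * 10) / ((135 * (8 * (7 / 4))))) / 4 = -29222936757000000000831367811 / 1484679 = -19683000000000000000559.96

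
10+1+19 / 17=206 / 17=12.12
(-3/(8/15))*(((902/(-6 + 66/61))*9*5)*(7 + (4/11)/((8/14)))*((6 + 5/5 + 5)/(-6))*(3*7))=-29779407/2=-14889703.50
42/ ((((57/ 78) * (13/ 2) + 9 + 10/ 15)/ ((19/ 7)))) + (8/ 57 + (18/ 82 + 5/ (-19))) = 3236114/ 404301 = 8.00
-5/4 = -1.25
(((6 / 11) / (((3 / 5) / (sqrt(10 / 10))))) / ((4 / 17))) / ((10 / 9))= 153 / 44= 3.48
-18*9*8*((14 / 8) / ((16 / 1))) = -567 / 4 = -141.75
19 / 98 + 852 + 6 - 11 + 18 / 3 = 83613 / 98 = 853.19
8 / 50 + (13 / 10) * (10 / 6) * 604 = 98162 / 75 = 1308.83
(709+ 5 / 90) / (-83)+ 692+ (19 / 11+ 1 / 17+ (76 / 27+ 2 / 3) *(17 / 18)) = 5193733615 / 7543206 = 688.53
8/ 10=4/ 5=0.80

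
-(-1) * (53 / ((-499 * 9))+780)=3502927 / 4491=779.99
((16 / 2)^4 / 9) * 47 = 192512 / 9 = 21390.22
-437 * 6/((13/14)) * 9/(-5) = 330372/65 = 5082.65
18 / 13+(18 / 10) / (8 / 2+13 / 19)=10233 / 5785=1.77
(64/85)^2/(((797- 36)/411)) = 1683456/5498225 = 0.31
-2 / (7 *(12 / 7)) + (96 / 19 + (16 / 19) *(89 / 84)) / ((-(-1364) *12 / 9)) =-88927 / 544236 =-0.16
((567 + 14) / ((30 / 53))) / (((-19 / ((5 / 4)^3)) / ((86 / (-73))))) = 33102475 / 266304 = 124.30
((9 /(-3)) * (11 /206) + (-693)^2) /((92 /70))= 3462594135 /9476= 365406.73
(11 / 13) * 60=50.77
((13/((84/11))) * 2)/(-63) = -143/2646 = -0.05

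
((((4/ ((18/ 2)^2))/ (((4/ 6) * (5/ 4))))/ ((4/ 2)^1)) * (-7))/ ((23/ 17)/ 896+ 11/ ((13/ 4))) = -5544448/ 90518445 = -0.06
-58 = -58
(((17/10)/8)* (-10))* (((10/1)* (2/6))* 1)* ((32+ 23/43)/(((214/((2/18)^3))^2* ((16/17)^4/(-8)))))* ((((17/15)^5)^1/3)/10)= 0.00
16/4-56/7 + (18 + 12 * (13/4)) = 53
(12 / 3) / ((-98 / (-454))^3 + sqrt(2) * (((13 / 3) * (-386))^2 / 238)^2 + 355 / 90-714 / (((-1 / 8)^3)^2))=0.00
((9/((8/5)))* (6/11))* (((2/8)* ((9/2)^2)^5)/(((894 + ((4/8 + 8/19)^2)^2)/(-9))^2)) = 647549078057838827827335/2450278275716381215424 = 264.28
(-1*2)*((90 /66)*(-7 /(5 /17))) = 64.91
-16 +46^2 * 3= 6332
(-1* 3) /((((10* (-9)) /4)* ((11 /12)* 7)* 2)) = 4 /385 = 0.01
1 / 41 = 0.02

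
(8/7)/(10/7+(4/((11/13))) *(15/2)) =11/355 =0.03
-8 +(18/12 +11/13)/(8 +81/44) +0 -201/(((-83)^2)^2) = -2073455175919/267142888909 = -7.76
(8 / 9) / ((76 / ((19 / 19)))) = 0.01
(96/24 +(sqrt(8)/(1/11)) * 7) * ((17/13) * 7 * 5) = 2380/13 +91630 * sqrt(2)/13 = 10151.11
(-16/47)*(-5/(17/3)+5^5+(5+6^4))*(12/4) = -3610896/799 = -4519.27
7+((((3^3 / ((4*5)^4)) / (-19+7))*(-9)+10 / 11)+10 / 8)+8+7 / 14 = 124320891 / 7040000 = 17.66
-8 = -8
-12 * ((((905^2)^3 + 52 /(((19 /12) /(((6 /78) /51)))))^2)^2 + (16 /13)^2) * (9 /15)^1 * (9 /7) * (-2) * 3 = 5060508016400518061267303000000000000000000000000000000000000000000000000.00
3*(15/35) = 9/7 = 1.29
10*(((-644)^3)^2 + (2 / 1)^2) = 713370595531202600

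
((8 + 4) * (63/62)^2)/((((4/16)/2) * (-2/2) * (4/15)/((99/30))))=-1178793/961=-1226.63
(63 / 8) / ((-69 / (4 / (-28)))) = 3 / 184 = 0.02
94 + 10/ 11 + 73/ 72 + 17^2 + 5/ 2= 387.42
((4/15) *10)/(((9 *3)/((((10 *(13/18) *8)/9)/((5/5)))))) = 4160/6561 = 0.63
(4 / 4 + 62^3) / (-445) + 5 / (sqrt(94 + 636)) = -238329 / 445 + sqrt(730) / 146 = -535.39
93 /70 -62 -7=-4737 /70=-67.67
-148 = -148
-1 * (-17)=17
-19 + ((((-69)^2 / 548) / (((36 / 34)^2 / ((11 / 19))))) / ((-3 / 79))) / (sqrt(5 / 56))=-132853589 * sqrt(70) / 2811240-19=-414.39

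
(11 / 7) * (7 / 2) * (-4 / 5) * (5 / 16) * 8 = -11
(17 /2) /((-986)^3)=-1 /112774736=-0.00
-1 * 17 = -17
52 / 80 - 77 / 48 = -0.95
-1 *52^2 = -2704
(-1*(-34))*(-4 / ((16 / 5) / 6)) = -255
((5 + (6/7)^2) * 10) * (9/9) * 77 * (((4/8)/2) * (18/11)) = 1806.43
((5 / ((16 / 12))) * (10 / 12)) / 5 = 5 / 8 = 0.62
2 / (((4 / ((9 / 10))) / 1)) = 9 / 20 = 0.45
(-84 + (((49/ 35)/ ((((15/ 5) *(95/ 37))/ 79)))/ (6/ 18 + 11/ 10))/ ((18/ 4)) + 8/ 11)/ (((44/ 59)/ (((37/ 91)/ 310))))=-8943875431/ 62747009325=-0.14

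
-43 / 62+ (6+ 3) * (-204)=-113875 / 62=-1836.69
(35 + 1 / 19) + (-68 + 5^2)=-7.95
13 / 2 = 6.50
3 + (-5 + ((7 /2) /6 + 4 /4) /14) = -317 /168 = -1.89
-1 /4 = -0.25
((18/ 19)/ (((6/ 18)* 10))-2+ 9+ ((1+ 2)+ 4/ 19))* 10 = 1994/ 19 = 104.95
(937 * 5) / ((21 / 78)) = 17401.43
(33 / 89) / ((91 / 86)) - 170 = -1373992 / 8099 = -169.65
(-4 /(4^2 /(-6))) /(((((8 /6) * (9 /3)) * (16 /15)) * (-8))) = -45 /1024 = -0.04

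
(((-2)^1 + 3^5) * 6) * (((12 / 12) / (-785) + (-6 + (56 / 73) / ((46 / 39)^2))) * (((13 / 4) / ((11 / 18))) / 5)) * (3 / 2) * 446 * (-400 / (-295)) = -149590388868783408 / 19674009905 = -7603451.94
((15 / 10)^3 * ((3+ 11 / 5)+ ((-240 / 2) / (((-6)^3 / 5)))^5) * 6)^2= 11932048.71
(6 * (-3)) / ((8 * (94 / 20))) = -45 / 94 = -0.48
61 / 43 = 1.42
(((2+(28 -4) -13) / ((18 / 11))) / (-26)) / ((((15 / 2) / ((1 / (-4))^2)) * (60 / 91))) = -1001 / 259200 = -0.00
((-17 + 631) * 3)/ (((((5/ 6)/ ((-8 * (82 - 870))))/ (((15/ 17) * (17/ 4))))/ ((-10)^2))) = 5225385600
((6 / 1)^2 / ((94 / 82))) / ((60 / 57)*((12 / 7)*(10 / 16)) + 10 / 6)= 588924 / 52405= 11.24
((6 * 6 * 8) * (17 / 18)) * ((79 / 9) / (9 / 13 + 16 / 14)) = 1301.00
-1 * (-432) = 432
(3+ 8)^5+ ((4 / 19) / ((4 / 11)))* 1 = 3059980 / 19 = 161051.58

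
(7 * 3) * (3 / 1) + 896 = 959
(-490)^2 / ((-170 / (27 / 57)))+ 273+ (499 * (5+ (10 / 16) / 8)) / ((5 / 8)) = 9453217 / 2584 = 3658.37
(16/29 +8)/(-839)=-248/24331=-0.01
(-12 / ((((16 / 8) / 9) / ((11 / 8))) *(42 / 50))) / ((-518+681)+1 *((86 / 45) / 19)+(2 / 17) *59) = -3270375 / 6291236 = -0.52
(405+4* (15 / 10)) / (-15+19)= 411 / 4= 102.75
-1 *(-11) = 11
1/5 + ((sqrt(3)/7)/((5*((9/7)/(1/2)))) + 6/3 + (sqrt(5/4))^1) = sqrt(3)/90 + sqrt(5)/2 + 11/5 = 3.34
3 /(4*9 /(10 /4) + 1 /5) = 15 /73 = 0.21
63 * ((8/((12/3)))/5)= 126/5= 25.20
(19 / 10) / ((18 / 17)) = 323 / 180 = 1.79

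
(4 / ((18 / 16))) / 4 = 8 / 9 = 0.89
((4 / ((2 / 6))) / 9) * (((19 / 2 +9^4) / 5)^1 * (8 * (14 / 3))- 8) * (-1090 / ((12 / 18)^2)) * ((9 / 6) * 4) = -962395008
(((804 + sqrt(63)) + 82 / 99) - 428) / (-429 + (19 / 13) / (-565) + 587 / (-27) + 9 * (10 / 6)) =-411018855 / 475279409 - 594945 * sqrt(7) / 86414438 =-0.88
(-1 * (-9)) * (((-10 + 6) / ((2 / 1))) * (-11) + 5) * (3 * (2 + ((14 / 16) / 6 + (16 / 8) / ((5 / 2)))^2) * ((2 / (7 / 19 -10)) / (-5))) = 85531977 / 976000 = 87.64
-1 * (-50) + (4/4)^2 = 51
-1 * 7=-7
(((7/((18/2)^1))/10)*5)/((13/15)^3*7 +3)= 2625/51008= 0.05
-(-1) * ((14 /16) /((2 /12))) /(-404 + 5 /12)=-63 /4843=-0.01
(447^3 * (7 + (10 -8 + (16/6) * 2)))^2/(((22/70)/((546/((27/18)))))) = 20878965107801739453060/11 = 1898087737072885404823.64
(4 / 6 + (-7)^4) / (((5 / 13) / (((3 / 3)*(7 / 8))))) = 131131 / 24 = 5463.79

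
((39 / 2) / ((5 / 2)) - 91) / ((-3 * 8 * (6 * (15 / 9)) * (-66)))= -13 / 2475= -0.01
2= 2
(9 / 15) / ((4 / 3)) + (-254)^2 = 1290329 / 20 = 64516.45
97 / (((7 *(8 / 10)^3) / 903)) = 1564125 / 64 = 24439.45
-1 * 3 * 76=-228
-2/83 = -0.02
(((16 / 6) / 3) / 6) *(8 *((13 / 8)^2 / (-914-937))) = -169 / 99954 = -0.00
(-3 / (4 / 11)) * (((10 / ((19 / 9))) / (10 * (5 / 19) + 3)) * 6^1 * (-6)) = 26730 / 107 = 249.81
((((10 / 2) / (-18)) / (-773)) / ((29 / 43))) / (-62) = -215 / 25017372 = -0.00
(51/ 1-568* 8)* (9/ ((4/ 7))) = -283059/ 4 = -70764.75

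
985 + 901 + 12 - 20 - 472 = 1406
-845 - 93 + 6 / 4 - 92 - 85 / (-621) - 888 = -2380123 / 1242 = -1916.36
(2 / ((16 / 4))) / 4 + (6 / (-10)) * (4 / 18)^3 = 1151 / 9720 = 0.12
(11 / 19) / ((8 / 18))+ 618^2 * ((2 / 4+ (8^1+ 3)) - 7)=130618107 / 76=1718659.30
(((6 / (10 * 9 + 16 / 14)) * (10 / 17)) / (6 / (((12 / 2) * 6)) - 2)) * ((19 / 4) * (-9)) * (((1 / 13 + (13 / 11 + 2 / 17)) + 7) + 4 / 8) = 2324651805 / 290032886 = 8.02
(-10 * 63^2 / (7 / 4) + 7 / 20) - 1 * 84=-455273 / 20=-22763.65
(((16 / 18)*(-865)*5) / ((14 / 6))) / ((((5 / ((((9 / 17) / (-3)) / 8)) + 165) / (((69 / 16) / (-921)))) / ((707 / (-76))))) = 2009395 / 1726568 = 1.16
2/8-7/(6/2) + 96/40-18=-1061/60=-17.68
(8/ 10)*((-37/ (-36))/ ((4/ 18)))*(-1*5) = -37/ 2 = -18.50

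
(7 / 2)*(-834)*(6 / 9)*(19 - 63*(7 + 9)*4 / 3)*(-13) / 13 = -2578450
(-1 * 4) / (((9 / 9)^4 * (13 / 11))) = -44 / 13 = -3.38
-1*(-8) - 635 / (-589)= 9.08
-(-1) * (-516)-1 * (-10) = -506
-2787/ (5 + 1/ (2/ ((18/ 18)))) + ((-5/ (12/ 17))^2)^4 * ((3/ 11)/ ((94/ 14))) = 256906.10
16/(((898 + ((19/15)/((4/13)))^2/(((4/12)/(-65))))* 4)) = -960/577597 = -0.00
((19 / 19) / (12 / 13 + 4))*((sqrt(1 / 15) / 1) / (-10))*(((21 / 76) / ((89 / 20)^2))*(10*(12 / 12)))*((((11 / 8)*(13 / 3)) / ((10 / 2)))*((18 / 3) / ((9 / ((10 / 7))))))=-9295*sqrt(15) / 43343712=-0.00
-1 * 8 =-8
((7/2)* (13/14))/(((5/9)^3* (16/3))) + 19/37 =1203947/296000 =4.07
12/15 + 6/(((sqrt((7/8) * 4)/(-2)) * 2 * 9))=0.44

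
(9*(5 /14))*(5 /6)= 75 /28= 2.68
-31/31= -1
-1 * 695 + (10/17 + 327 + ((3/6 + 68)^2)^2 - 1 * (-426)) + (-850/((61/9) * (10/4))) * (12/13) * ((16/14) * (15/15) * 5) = 33242857938623/1509872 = 22017004.05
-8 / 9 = -0.89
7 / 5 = 1.40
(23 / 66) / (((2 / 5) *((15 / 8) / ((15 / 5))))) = 46 / 33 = 1.39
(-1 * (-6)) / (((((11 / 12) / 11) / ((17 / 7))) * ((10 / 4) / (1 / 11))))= 2448 / 385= 6.36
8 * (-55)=-440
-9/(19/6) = -54/19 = -2.84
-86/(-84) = 43/42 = 1.02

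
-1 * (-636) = 636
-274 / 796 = -0.34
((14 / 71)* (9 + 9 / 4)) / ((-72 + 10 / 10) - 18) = -315 / 12638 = -0.02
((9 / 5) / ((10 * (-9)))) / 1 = -1 / 50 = -0.02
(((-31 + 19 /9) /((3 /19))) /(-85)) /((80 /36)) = 247 /255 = 0.97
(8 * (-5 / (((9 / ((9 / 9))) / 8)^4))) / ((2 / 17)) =-1392640 / 6561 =-212.26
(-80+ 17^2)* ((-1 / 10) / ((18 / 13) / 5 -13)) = 2717 / 1654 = 1.64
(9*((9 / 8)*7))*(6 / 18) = 189 / 8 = 23.62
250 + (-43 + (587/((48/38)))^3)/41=1387456180145/566784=2447945.21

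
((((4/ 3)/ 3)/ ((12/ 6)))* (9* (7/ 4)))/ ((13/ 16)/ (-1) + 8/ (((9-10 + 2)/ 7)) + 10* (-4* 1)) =56/ 243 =0.23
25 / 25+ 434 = 435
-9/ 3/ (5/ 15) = -9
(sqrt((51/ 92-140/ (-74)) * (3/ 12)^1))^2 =8327/ 13616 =0.61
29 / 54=0.54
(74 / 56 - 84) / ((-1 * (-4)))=-20.67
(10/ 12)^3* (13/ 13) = 0.58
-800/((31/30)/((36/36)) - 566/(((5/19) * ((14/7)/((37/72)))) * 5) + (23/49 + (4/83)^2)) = 486087840000/66242944129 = 7.34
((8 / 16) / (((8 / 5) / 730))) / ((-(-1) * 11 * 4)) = 1825 / 352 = 5.18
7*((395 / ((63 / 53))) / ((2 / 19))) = 397765 / 18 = 22098.06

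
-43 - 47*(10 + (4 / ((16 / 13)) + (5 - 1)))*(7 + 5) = -9772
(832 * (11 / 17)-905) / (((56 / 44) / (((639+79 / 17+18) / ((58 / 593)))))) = -114329899508 / 58667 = -1948794.03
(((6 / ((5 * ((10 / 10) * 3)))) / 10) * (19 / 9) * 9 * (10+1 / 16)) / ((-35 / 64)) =-1748 / 125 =-13.98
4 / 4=1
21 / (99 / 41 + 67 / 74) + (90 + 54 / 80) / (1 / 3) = 16021839 / 57560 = 278.35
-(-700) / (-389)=-700 / 389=-1.80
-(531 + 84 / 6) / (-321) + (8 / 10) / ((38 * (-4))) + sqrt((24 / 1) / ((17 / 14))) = 103229 / 60990 + 4 * sqrt(357) / 17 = 6.14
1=1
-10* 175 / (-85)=350 / 17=20.59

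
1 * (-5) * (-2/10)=1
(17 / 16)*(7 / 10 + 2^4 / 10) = 2.44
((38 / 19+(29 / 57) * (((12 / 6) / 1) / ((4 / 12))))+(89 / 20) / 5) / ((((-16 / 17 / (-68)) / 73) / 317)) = 75511373959 / 7600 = 9935707.10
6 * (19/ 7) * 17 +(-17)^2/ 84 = 23545/ 84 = 280.30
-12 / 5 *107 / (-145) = 1284 / 725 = 1.77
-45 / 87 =-15 / 29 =-0.52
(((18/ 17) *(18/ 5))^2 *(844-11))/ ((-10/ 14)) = -36006768/ 2125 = -16944.36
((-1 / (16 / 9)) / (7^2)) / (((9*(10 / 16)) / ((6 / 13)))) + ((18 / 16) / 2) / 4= 28473 / 203840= 0.14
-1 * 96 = -96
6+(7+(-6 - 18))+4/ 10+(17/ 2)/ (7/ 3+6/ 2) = -1441/ 160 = -9.01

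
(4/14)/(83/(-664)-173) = -16/9695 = -0.00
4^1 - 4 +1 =1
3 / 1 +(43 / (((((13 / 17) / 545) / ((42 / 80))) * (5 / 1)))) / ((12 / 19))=10603547 / 2080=5097.86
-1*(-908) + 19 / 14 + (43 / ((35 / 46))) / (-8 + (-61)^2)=909.37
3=3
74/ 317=0.23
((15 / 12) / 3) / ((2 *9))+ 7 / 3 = 509 / 216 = 2.36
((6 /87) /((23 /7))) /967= 14 /644989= 0.00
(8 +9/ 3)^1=11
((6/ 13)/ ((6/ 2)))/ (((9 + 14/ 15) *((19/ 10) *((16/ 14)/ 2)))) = 525/ 36803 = 0.01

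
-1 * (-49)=49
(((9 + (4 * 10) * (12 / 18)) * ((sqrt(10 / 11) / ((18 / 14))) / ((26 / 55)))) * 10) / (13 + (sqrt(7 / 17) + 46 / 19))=-6759725 * sqrt(13090) / 511374006 + 1772115275 * sqrt(110) / 511374006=34.83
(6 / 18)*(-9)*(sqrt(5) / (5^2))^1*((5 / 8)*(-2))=3*sqrt(5) / 20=0.34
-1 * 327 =-327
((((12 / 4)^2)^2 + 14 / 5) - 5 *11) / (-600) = -6 / 125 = -0.05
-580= -580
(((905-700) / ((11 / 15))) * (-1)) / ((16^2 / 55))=-15375 / 256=-60.06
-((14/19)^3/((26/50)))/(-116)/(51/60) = 0.01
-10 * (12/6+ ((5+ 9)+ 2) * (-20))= 3180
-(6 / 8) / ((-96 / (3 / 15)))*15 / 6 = 1 / 256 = 0.00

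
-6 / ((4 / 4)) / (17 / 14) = -84 / 17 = -4.94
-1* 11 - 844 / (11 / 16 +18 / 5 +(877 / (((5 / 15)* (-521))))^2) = -25443344893 / 646877143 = -39.33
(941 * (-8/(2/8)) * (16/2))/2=-120448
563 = 563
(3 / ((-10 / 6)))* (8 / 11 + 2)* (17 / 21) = -306 / 77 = -3.97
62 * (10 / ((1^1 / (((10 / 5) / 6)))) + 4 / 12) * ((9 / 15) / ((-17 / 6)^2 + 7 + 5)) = 24552 / 3605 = 6.81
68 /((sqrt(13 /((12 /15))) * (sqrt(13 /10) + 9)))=-136 * sqrt(2) /797 + 2448 * sqrt(65) /10361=1.66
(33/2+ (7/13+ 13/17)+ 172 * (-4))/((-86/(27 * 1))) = 186003/884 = 210.41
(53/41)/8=53/328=0.16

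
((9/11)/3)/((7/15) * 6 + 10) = 15/704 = 0.02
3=3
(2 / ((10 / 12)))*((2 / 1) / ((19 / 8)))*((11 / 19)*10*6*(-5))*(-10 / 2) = 633600 / 361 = 1755.12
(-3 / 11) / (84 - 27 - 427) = 3 / 4070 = 0.00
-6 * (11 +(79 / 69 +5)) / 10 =-1183 / 115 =-10.29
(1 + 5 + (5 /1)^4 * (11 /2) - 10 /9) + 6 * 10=63043 /18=3502.39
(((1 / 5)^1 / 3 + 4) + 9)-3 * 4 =1.07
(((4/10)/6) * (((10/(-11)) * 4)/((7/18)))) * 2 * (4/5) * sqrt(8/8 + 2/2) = -384 * sqrt(2)/385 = -1.41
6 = 6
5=5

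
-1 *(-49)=49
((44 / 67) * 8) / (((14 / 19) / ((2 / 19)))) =0.75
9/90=1/10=0.10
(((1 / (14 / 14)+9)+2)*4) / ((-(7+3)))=-24 / 5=-4.80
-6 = -6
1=1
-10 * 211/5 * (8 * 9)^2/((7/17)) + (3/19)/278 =-196437664491/36974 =-5312859.43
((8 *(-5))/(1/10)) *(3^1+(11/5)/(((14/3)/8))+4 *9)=-119760/7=-17108.57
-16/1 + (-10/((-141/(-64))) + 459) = 61823/141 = 438.46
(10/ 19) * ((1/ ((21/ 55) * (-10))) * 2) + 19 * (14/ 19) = 13.72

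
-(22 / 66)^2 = -1 / 9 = -0.11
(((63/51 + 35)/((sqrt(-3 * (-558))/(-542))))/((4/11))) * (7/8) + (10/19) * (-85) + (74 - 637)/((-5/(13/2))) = 130561/190 - 1606759 * sqrt(186)/18972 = -467.87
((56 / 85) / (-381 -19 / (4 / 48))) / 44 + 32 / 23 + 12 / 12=4473929 / 1870935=2.39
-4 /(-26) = 2 /13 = 0.15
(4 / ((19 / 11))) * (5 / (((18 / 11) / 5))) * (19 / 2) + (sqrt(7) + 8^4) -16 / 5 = sqrt(7) + 199301 / 45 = 4431.56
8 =8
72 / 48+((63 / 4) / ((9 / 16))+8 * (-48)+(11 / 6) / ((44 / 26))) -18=-4457 / 12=-371.42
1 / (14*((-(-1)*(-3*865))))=-1 / 36330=-0.00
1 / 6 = 0.17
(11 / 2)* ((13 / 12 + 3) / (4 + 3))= 77 / 24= 3.21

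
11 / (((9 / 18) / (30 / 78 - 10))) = -2750 / 13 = -211.54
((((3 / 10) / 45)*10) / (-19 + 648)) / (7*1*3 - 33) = -0.00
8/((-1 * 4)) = -2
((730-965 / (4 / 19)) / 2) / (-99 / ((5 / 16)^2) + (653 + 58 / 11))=5.42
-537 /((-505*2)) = 0.53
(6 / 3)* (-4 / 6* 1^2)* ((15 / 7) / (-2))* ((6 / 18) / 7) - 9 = -8.93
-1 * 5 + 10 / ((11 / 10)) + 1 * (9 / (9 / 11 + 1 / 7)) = 10953 / 814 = 13.46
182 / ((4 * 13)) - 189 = -185.50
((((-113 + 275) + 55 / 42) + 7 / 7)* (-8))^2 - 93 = 761939803 / 441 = 1727754.66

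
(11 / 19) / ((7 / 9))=99 / 133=0.74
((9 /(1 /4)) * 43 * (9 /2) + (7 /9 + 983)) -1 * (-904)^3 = 6648940924 /9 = 738771213.78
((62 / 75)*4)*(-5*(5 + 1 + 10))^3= -5079040 / 3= -1693013.33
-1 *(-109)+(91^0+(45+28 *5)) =295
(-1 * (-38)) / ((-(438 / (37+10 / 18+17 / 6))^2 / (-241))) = 2420134291 / 31078728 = 77.87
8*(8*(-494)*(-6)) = 189696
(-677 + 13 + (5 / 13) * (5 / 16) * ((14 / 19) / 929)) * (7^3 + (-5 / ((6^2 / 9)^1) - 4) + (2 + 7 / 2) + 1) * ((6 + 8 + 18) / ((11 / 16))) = -10639451.56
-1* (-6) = 6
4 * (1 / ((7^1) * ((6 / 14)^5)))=9604 / 243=39.52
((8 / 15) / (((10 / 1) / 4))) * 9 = 48 / 25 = 1.92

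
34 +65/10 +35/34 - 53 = -195/17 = -11.47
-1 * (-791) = 791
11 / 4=2.75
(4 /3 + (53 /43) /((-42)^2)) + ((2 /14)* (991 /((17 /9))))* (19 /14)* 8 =1051022725 /1289484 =815.07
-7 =-7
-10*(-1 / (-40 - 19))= -10 / 59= -0.17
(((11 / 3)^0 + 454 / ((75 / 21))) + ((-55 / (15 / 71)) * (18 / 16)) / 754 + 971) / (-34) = -165688721 / 5127200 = -32.32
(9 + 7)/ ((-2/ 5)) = -40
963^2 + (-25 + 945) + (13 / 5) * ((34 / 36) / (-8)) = 668367859 / 720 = 928288.69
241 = 241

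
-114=-114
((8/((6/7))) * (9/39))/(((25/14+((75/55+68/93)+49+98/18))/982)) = 1181393136/32577883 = 36.26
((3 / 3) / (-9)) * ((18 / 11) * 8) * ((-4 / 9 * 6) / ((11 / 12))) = 4.23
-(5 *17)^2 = -7225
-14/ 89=-0.16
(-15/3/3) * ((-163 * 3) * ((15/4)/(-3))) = -4075/4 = -1018.75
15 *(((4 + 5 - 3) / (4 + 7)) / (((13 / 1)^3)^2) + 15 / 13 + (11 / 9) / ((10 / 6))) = 1502994154 / 53094899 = 28.31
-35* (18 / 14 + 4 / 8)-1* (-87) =49 / 2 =24.50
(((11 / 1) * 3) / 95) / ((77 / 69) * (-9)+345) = 253 / 243960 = 0.00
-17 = -17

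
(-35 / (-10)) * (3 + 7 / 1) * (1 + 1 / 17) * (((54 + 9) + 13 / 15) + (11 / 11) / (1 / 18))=51576 / 17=3033.88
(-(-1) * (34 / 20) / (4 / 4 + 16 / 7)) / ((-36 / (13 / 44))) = -1547 / 364320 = -0.00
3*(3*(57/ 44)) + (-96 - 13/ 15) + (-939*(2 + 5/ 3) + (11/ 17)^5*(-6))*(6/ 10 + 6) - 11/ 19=-406204818043039/ 17805006780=-22814.08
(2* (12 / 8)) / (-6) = -1 / 2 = -0.50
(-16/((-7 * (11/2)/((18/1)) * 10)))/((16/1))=0.05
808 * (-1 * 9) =-7272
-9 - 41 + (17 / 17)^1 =-49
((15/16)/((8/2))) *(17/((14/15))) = 3825/896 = 4.27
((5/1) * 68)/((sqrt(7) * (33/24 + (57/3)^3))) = 2720 * sqrt(7)/384181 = 0.02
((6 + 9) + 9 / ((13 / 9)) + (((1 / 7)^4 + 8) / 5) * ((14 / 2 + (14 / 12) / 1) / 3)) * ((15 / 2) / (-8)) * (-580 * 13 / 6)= 70899055 / 2352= 30144.16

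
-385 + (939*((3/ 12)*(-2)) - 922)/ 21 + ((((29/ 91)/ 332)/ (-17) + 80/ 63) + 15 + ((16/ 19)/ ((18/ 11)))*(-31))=-450.95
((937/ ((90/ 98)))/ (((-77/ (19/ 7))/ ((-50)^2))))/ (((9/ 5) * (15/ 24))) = -71212000/ 891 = -79923.68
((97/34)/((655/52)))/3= 2522/33405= 0.08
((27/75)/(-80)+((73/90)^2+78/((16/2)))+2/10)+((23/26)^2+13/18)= 331497419/27378000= 12.11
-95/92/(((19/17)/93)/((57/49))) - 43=-644429/4508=-142.95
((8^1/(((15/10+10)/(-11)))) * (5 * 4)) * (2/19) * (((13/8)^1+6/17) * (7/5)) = -331408/7429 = -44.61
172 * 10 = 1720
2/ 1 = 2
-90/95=-18/19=-0.95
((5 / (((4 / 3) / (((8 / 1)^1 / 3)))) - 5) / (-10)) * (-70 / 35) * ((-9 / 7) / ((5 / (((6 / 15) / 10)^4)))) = -9 / 13671875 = -0.00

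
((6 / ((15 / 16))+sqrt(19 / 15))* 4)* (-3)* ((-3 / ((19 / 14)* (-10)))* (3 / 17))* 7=-169344 / 8075 - 1764* sqrt(285) / 8075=-24.66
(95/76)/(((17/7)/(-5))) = -175/68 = -2.57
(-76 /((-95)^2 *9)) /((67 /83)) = -0.00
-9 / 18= -1 / 2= -0.50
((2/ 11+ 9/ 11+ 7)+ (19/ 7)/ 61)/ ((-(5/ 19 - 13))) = 0.63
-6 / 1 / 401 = -6 / 401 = -0.01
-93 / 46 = -2.02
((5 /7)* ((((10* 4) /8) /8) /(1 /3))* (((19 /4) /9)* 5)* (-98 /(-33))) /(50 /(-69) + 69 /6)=382375 /392568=0.97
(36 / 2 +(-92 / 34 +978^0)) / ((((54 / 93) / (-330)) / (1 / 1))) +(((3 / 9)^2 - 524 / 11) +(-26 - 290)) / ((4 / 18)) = -12225709 / 1122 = -10896.35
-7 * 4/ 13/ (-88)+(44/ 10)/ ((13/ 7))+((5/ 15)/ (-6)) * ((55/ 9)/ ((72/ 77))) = 16934911/ 8339760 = 2.03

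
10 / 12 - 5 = -25 / 6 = -4.17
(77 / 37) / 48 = 77 / 1776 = 0.04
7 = 7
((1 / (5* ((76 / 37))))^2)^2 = 1874161 / 20851360000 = 0.00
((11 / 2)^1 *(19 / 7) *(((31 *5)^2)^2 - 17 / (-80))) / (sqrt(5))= 3853541506.25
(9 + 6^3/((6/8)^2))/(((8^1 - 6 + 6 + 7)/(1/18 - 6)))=-14017/90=-155.74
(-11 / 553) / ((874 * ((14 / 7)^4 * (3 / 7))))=-11 / 3314208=-0.00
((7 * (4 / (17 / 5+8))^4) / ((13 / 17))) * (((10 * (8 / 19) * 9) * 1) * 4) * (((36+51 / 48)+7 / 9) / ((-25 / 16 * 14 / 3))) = -94856192000 / 869110749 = -109.14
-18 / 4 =-9 / 2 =-4.50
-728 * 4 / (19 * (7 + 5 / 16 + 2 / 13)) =-605696 / 29507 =-20.53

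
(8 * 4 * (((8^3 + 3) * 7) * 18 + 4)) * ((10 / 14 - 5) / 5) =-12459648 / 7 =-1779949.71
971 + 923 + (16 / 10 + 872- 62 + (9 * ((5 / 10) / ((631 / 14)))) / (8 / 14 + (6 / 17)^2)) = 12019561789 / 4442240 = 2705.74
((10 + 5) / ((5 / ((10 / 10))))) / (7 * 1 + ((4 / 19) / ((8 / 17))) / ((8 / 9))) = 912 / 2281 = 0.40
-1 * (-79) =79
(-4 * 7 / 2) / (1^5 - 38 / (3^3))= 378 / 11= 34.36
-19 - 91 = -110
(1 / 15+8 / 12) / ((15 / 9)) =11 / 25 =0.44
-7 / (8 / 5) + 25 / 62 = -985 / 248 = -3.97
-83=-83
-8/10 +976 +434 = 7046/5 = 1409.20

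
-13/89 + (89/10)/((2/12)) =23698/445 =53.25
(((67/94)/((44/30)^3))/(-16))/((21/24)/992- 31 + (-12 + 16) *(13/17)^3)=34439515875/71246207899493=0.00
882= 882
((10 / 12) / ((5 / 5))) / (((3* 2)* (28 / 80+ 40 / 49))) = 1225 / 10287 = 0.12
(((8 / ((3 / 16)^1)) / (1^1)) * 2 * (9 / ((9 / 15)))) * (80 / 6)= 51200 / 3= 17066.67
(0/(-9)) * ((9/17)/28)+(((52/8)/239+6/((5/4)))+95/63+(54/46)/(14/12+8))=246210361/38094210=6.46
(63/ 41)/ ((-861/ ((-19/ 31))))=57/ 52111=0.00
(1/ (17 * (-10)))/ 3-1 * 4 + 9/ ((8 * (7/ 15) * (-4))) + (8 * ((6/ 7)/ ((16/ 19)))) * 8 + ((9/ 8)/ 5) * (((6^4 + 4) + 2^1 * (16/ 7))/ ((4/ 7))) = 32799059/ 57120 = 574.21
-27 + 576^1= 549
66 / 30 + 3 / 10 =2.50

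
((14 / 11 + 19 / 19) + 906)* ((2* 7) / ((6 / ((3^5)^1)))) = 5664897 / 11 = 514990.64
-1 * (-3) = 3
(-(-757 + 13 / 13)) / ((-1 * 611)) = -756 / 611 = -1.24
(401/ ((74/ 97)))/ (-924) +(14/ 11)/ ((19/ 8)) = -42851/ 1299144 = -0.03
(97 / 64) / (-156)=-97 / 9984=-0.01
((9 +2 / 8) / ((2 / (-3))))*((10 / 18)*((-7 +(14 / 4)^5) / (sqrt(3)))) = -3067855*sqrt(3) / 2304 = -2306.29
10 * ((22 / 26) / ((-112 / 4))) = -55 / 182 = -0.30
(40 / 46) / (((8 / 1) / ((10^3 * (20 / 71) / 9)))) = 50000 / 14697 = 3.40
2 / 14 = 1 / 7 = 0.14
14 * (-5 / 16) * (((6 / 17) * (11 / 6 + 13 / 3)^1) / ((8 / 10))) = -6475 / 544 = -11.90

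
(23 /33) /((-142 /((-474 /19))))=1817 /14839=0.12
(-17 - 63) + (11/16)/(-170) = -217611/2720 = -80.00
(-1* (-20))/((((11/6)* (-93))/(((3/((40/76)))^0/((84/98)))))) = -140/1023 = -0.14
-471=-471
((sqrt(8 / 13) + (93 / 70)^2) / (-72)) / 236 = -961 / 9251200-sqrt(26) / 110448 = -0.00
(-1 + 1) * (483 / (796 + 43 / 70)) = 0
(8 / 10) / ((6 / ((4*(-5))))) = -8 / 3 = -2.67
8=8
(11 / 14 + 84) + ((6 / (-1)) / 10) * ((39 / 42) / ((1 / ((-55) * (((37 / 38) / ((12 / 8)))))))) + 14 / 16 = 112307 / 1064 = 105.55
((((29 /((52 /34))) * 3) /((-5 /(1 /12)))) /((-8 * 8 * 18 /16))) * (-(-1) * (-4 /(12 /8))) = -493 /14040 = -0.04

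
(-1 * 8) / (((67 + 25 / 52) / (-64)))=26624 / 3509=7.59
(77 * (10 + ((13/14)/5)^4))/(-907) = -2641414171/3111010000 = -0.85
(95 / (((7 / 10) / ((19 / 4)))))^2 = 81450625 / 196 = 415564.41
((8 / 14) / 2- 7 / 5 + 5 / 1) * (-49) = -952 / 5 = -190.40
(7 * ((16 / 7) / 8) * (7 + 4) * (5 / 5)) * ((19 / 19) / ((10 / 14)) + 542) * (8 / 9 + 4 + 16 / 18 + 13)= 10101806 / 45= 224484.58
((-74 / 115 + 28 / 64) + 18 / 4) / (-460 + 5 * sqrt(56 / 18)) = -71109 / 7614800-23703 * sqrt(7) / 350280800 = -0.01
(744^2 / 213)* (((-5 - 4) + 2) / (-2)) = 645792 / 71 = 9095.66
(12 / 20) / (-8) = -3 / 40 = -0.08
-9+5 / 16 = -8.69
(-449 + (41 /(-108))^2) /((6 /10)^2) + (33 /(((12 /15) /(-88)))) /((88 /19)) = -213161315 /104976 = -2030.57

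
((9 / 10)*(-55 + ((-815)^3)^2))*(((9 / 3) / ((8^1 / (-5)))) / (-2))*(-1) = -3956210770361272695 / 16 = -247263173147579543.44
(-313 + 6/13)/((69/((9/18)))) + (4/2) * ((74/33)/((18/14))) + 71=12827317/177606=72.22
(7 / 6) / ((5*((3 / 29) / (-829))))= -168287 / 90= -1869.86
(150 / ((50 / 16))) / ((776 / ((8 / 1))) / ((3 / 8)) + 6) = 72 / 397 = 0.18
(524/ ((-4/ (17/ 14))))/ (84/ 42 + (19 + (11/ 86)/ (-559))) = -53530399/ 7066801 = -7.57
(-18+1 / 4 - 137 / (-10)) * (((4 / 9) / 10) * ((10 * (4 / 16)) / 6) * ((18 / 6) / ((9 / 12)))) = -3 / 10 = -0.30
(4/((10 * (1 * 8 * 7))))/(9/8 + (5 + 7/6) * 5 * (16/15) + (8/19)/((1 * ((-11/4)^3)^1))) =0.00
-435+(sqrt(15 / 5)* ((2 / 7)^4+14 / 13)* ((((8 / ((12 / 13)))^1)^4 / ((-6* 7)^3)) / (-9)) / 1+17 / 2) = -426.48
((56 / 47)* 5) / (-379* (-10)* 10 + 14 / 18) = 2520 / 16032029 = 0.00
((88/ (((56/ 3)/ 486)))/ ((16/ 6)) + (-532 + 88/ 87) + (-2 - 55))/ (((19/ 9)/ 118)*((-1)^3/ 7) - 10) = -116929563/ 4312822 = -27.11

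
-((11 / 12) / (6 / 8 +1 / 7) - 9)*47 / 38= 14053 / 1425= 9.86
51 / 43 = 1.19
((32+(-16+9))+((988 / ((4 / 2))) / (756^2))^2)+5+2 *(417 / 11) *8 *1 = 571806776138747 / 898296848064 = 636.55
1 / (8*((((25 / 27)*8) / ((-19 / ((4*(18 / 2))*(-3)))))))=0.00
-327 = -327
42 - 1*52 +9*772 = 6938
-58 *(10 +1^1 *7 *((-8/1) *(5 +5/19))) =313780/19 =16514.74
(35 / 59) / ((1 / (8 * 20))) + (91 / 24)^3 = 121875089 / 815616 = 149.43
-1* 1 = -1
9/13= 0.69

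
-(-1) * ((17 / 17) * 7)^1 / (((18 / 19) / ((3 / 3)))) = 133 / 18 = 7.39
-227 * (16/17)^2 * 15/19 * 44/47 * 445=-66133.34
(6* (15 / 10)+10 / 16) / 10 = 77 / 80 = 0.96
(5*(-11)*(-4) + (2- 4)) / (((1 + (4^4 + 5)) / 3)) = 327 / 131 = 2.50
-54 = -54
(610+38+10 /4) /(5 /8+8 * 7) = 5204 /453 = 11.49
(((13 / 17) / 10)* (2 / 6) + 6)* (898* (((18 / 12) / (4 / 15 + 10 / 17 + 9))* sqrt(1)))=591333 / 718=823.58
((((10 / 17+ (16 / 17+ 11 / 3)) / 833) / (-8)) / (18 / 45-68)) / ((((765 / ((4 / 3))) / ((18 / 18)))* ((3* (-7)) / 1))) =-265 / 276817698612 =-0.00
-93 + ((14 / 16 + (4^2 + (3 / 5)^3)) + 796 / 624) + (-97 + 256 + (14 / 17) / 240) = 9322893 / 110500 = 84.37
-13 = -13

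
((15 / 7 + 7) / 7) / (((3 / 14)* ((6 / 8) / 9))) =512 / 7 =73.14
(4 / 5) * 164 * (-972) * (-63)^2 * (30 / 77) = -2169224064 / 11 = -197202187.64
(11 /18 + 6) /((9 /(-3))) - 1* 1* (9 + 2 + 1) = -767 /54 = -14.20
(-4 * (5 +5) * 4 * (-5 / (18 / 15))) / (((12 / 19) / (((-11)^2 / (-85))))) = -229900 / 153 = -1502.61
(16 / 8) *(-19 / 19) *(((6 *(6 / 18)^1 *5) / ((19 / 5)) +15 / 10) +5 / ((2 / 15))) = -1582 / 19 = -83.26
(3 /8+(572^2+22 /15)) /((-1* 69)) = -39262301 /8280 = -4741.82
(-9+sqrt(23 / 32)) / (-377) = 9 / 377 - sqrt(46) / 3016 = 0.02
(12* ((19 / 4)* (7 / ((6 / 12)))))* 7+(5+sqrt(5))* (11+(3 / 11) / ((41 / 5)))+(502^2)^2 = 4976* sqrt(5) / 451+28641215767382 / 451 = 63506021681.84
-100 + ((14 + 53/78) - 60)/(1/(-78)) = 3435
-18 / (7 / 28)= -72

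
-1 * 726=-726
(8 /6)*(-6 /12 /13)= -2 /39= -0.05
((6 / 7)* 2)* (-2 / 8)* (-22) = 66 / 7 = 9.43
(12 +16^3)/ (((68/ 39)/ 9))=360477/ 17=21204.53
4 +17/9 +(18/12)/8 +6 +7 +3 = 3179/144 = 22.08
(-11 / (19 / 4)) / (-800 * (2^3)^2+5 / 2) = 88 / 1945505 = 0.00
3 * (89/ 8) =267/ 8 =33.38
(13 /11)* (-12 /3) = -52 /11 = -4.73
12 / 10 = 6 / 5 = 1.20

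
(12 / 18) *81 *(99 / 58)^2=264627 / 1682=157.33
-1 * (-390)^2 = -152100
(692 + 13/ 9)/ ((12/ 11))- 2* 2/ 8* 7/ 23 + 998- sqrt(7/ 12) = 4057627/ 2484- sqrt(21)/ 6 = 1632.74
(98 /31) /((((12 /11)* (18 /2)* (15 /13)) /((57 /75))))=133133 /627750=0.21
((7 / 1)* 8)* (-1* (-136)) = 7616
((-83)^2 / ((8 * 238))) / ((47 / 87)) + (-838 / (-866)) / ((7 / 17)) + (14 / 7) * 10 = 1125542031 / 38748304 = 29.05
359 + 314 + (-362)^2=131717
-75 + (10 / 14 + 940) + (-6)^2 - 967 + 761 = 4870 / 7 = 695.71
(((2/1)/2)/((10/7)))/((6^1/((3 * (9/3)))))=21/20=1.05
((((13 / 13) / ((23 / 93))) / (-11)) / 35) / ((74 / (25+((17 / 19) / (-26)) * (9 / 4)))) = -11253 / 3181360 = -0.00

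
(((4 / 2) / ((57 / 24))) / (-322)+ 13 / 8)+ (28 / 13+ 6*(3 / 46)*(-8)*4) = -2782261 / 318136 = -8.75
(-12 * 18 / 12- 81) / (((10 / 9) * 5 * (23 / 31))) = -27621 / 1150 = -24.02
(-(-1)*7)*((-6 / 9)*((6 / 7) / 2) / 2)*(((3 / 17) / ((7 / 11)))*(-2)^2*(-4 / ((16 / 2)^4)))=33 / 30464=0.00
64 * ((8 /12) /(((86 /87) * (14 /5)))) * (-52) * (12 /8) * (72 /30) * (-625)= 542880000 /301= 1803588.04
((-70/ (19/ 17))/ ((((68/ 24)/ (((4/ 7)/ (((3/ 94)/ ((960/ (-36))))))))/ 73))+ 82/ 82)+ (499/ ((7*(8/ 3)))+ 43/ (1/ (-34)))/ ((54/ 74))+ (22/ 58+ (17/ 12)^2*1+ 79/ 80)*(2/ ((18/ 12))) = 118565541557/ 154280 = 768508.83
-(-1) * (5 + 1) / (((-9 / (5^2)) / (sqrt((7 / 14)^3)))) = -25 * sqrt(2) / 6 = -5.89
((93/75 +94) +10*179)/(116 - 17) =47131/2475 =19.04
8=8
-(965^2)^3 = -807539696082015625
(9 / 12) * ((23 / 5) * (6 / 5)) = 207 / 50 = 4.14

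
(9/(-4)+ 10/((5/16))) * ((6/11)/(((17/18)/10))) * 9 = 17010/11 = 1546.36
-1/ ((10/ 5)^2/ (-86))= 43/ 2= 21.50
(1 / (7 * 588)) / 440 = 1 / 1811040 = 0.00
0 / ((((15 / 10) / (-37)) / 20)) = 0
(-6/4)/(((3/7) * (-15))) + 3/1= 97/30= 3.23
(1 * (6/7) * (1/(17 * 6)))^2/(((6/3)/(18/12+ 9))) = 0.00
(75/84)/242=25/6776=0.00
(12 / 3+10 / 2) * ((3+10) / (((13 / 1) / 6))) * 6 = 324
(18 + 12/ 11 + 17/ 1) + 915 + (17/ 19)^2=3779961/ 3971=951.89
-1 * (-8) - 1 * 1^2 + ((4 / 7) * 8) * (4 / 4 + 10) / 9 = 793 / 63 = 12.59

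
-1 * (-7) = 7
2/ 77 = 0.03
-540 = -540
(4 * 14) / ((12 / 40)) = 560 / 3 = 186.67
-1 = -1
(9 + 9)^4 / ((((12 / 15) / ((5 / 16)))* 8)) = 164025 / 32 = 5125.78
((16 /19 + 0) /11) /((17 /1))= 16 /3553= 0.00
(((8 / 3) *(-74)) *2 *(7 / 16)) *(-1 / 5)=518 / 15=34.53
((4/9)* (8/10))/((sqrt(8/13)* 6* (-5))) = -2* sqrt(26)/675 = -0.02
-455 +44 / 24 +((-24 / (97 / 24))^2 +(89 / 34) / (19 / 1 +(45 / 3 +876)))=-364972147847 / 873343380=-417.90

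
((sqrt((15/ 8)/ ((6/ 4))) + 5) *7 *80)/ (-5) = -560 - 56 *sqrt(5) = -685.22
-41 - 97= -138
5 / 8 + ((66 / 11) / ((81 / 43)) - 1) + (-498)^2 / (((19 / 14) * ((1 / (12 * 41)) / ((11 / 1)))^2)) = 21966256381042957 / 4104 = 5352401652300.92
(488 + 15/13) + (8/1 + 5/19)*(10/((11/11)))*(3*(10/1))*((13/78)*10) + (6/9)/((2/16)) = 3427915/741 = 4626.07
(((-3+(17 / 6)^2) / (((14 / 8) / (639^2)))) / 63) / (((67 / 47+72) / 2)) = 85767574 / 169099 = 507.20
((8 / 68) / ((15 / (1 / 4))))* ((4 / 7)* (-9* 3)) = -0.03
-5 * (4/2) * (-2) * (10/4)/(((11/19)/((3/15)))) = 190/11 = 17.27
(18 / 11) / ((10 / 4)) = 36 / 55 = 0.65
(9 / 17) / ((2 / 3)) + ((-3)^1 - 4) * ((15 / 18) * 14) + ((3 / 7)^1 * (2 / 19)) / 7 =-7679207 / 94962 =-80.87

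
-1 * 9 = -9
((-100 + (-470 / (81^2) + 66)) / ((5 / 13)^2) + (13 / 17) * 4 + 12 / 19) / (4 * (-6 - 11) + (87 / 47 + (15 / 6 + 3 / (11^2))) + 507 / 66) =1066941493574 / 263363952825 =4.05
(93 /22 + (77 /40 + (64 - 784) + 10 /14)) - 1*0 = -713.13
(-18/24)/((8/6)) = -9/16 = -0.56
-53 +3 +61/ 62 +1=-48.02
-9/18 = -1/2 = -0.50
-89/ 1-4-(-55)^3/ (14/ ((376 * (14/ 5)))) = 12511307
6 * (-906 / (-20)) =1359 / 5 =271.80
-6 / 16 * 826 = -1239 / 4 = -309.75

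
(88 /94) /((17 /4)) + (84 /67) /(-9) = 13004 /160599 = 0.08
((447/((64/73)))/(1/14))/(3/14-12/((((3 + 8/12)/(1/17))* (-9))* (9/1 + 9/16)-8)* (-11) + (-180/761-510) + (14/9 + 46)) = -941358587012991/60993024929168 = -15.43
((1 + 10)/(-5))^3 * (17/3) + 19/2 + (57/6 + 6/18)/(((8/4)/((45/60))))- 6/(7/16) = -2556349/42000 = -60.87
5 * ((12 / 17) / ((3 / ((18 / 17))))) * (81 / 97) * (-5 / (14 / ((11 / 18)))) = -44550 / 196231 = -0.23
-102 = -102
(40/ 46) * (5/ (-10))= -10/ 23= -0.43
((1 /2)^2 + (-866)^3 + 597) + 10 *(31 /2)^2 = -2597835585 /4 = -649458896.25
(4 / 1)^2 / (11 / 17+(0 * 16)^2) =272 / 11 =24.73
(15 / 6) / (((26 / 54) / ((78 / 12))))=135 / 4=33.75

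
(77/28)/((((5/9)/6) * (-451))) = -0.07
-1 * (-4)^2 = -16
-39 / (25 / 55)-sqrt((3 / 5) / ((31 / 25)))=-429 / 5-sqrt(465) / 31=-86.50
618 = 618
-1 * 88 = -88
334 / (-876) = -167 / 438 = -0.38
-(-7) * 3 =21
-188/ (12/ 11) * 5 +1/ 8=-20677/ 24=-861.54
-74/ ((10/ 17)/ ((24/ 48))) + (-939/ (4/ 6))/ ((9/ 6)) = -10019/ 10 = -1001.90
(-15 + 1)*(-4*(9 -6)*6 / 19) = 1008 / 19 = 53.05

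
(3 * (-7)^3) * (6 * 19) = -117306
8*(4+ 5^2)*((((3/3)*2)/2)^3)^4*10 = 2320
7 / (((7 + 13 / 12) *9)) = 28 / 291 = 0.10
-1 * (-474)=474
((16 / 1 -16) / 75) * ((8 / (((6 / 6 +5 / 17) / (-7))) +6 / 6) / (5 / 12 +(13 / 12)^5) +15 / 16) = 0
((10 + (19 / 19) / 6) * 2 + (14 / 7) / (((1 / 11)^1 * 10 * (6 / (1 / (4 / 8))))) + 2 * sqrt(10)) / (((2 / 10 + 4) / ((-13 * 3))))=-4108 / 21 - 130 * sqrt(10) / 7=-254.35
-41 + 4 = -37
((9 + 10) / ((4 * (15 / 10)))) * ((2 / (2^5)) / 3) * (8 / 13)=19 / 468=0.04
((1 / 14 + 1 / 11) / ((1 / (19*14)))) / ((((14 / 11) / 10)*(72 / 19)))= 45125 / 504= 89.53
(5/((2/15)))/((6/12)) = 75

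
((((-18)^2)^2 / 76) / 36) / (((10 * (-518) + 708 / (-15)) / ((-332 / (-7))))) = -11205 / 32186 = -0.35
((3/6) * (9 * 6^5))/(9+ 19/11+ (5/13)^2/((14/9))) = 910701792/281663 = 3233.30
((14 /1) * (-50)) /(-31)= 700 /31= 22.58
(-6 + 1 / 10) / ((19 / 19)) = -59 / 10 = -5.90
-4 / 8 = -1 / 2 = -0.50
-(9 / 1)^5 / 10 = -59049 / 10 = -5904.90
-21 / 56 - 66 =-531 / 8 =-66.38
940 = 940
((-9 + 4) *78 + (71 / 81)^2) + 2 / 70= -89374654 / 229635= -389.20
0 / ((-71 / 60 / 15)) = 0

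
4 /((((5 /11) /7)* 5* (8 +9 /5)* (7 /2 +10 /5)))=8 /35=0.23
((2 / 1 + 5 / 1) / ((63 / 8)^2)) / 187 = 64 / 106029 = 0.00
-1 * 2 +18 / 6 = 1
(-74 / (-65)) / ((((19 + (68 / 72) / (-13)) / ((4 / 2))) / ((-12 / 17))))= -31968 / 376465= -0.08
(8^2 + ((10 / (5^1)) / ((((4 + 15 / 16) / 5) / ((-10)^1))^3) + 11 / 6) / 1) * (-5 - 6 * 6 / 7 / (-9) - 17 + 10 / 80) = 7097454766835 / 165661104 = 42843.22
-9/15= -3/5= -0.60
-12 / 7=-1.71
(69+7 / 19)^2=1737124 / 361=4811.98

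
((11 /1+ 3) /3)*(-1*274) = -3836 /3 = -1278.67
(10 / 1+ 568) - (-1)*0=578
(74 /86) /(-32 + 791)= 37 /32637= 0.00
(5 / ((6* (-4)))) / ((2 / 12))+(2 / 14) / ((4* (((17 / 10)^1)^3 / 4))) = -167955 / 137564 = -1.22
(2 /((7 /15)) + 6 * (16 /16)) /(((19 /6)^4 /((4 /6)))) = 62208 /912247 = 0.07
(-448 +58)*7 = -2730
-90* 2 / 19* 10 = -1800 / 19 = -94.74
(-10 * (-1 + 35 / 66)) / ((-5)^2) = 31 / 165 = 0.19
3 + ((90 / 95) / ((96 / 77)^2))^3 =2970220569145 / 920599396352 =3.23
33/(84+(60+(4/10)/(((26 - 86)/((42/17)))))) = 1275/5563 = 0.23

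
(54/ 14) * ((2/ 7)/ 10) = 27/ 245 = 0.11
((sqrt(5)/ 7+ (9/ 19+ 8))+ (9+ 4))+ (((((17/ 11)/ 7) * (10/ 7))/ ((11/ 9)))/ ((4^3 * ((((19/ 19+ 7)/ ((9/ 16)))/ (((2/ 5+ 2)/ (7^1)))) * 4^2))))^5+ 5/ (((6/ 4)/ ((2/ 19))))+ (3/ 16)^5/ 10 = sqrt(5)/ 7+ 904248910399538739370639576009877077974874509991/ 41432582928499968125221961016559016843799429120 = 22.14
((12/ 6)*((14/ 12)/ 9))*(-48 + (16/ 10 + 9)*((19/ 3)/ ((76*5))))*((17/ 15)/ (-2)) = 1707293/ 243000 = 7.03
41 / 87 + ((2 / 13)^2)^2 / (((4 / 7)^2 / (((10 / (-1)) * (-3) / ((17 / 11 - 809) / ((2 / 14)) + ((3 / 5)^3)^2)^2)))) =1105115747159641020066611 / 2345001699370798201593327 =0.47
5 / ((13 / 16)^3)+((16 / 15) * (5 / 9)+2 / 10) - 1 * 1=2703284 / 296595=9.11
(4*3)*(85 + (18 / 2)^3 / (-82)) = 37446 / 41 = 913.32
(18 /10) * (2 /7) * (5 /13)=18 /91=0.20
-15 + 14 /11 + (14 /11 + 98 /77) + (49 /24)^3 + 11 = 8.33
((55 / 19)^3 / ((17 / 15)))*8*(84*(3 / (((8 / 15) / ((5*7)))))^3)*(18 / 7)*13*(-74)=-126628027668720703125 / 466412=-271493931692839.60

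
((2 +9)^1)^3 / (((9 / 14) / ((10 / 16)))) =46585 / 36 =1294.03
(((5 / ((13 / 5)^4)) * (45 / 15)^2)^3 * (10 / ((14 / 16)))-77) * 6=-64667296348603554 / 163086595857367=-396.52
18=18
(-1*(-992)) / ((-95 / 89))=-88288 / 95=-929.35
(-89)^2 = 7921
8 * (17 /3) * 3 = 136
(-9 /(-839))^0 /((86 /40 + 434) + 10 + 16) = 20 /9243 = 0.00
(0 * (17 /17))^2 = 0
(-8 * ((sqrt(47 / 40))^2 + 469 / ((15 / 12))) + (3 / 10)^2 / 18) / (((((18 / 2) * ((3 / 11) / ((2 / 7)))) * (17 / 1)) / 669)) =-164132683 / 11900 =-13792.66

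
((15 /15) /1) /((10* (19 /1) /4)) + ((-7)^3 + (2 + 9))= -31538 /95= -331.98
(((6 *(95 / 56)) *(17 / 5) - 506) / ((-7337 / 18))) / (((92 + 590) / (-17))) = -2019447 / 70053676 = -0.03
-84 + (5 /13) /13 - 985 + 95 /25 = -900069 /845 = -1065.17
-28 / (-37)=28 / 37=0.76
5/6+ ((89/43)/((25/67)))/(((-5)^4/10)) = 0.92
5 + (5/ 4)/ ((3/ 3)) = 25/ 4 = 6.25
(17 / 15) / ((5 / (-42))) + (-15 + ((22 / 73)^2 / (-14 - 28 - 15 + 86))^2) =-14640224521053 / 597073017025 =-24.52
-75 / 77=-0.97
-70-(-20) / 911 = -63750 / 911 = -69.98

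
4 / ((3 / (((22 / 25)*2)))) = 176 / 75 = 2.35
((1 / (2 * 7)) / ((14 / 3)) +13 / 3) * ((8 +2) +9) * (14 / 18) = 48583 / 756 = 64.26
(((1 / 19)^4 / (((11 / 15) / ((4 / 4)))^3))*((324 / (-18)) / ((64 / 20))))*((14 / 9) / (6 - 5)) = -118125 / 693829004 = -0.00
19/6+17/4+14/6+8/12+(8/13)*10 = 2585/156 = 16.57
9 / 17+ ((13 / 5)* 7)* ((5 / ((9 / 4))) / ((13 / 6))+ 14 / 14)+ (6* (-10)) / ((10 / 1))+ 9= 10301 / 255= 40.40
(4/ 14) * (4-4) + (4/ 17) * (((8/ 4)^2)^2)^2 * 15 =15360/ 17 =903.53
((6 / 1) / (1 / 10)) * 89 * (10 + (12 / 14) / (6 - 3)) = 384480 / 7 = 54925.71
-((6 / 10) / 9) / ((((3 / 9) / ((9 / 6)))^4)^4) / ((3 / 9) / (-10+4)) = 5559060566555523 / 163840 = 33929813028.29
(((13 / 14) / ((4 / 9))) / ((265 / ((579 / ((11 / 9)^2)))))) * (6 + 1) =5487183 / 256520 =21.39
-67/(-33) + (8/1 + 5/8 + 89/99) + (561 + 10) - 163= 419.55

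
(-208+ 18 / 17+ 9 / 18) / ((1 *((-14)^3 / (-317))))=-2225023 / 93296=-23.85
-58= -58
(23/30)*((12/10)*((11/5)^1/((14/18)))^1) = 2277/875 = 2.60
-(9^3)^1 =-729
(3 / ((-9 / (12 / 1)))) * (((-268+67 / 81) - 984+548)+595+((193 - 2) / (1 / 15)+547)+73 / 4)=-1076353 / 81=-13288.31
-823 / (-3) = 823 / 3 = 274.33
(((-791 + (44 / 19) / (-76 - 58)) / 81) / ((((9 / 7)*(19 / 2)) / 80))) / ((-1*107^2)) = 0.01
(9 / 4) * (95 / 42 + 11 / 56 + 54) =4065 / 32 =127.03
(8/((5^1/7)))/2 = 28/5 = 5.60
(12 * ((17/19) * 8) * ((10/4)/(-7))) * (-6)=24480/133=184.06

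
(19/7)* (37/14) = 7.17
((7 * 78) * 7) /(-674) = -1911 /337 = -5.67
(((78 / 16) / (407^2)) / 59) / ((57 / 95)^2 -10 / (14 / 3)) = -175 / 625490624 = -0.00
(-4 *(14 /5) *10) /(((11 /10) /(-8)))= 8960 /11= 814.55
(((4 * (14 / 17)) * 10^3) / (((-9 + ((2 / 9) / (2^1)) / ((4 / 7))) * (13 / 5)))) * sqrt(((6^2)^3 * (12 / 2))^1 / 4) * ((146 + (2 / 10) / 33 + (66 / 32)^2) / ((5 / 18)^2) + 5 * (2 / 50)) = -74131240.58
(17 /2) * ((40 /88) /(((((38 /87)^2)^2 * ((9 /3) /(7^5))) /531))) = 14486364302495715 /45872992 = 315792880.97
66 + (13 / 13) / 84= 5545 / 84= 66.01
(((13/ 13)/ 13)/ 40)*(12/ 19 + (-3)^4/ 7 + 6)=2421/ 69160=0.04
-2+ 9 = 7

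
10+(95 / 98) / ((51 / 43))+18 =144029 / 4998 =28.82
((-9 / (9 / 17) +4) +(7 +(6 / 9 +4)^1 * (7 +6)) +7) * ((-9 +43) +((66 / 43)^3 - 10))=135399280 / 79507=1702.99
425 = 425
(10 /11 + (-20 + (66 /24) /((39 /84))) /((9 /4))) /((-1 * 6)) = 1147 /1287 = 0.89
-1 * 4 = -4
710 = 710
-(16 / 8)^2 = -4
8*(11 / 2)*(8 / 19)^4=180224 / 130321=1.38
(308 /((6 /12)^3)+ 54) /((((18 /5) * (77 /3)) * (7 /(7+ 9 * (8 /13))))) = 48.81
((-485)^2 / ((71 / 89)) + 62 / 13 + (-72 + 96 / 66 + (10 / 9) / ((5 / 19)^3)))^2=453701189014030481969641 / 5218597580625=86939293939.52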